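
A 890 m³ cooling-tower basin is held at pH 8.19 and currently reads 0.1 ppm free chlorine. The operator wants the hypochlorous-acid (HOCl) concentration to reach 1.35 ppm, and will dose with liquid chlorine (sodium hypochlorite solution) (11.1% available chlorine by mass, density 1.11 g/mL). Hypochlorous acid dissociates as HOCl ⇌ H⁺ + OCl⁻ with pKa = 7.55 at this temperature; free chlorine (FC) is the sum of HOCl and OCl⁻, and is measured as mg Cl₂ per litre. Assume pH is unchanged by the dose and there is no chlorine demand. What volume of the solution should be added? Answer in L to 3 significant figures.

51.6 L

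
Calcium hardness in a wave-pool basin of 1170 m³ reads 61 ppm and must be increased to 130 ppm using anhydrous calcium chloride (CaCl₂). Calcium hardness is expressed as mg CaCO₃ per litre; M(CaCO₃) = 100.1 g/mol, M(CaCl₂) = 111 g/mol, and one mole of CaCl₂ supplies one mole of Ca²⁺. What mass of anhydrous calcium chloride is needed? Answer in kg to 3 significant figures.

89.5 kg

Volume: 1170 m³ = 1,170,000 L.
Hardness to add: (130 − 61) = 69 mg/L as CaCO₃ × 1,170,000 L = 80,730 g as CaCO₃.
Moles of Ca²⁺ (1 mol Ca²⁺ ≡ 1 mol CaCO₃): 80,730 / 100.1 g/mol = 806.5 mol.
Mass of CaCl₂: 806.5 × 111 = 89,520 g.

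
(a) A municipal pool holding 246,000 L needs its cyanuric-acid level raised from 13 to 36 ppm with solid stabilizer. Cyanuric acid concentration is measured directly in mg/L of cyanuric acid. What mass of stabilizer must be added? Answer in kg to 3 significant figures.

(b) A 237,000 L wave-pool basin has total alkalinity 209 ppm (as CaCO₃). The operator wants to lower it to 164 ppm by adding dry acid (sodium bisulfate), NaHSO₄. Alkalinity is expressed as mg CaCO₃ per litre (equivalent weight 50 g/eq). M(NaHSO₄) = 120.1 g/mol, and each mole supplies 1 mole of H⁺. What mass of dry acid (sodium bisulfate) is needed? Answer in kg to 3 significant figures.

(a) CYA to add: (36 − 13) = 23 mg/L × 246,000 L = 5658 g cyanuric acid.

(b) Alkalinity to neutralize: (209 − 164) = 45 mg/L as CaCO₃ × 237,000 L = 10,660 g as CaCO₃.
(b) Equivalents of H⁺ required: 10,660 ÷ 50 g/eq = 213.3 eq = 213.3 mol NaHSO₄.
(b) Mass of NaHSO₄: 213.3 × 120.1 = 25,620 g.

(a) 5.66 kg; (b) 25.6 kg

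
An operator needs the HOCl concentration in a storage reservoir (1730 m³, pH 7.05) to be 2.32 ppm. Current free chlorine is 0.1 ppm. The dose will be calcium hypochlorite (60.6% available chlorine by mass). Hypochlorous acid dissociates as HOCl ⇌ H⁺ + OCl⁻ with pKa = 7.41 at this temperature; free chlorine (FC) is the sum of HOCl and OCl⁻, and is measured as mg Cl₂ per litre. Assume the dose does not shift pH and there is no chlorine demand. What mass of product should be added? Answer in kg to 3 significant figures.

Volume: 1730 m³ = 1,730,000 L.
[OCl⁻]/[HOCl] = 10^(pH − pKa) = 10^(7.05 − 7.41) = 0.4365; fraction as HOCl = 1/(1 + 0.4365) = 0.6961.
Free chlorine required for 2.32 ppm HOCl: 2.32 / 0.6961 = 3.333 ppm.
FC to add: 3.333 − 0.1 = 3.233 mg/L as Cl₂.
Cl₂ equivalent: 3.233 mg/L × 1,730,000 L = 5593 g.
Product at 60.6% available Cl: 5593 / 0.606 = 9229 g.

9.23 kg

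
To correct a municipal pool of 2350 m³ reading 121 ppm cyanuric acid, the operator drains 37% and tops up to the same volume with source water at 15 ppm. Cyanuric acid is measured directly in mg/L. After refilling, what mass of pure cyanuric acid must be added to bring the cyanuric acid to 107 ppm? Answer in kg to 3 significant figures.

Volume: 2350 m³ = 2,350,000 L.
After draining 37% and refilling: 121 × 0.63 + 15 × 0.37 = 81.78 ppm.
Deficit to target: 107 − 81.78 = 25.22 mg/L.
Mass: 25.22 mg/L × 2,350,000 L = 59,270 g cyanuric acid.

59.3 kg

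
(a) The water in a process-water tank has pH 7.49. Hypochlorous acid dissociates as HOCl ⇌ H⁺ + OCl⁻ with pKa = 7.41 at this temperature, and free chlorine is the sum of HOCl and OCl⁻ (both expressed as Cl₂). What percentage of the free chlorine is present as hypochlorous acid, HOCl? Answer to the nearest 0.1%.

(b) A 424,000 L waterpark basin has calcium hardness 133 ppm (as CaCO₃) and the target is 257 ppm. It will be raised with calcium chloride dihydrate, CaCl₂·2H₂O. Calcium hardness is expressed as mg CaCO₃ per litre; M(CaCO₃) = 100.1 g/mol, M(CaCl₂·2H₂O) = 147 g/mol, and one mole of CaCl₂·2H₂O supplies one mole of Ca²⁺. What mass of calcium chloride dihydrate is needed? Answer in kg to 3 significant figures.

(a) 45.4%; (b) 77.2 kg

(a) [OCl⁻]/[HOCl] = 10^(pH − pKa) = 10^(7.49 − 7.41) = 10^0.08 = 1.202.
(a) Fraction as HOCl = 1 / (1 + 1.202) = 0.4541.

(b) Hardness to add: (257 − 133) = 124 mg/L as CaCO₃ × 424,000 L = 52,580 g as CaCO₃.
(b) Moles of Ca²⁺ (1 mol Ca²⁺ ≡ 1 mol CaCO₃): 52,580 / 100.1 g/mol = 525.2 mol.
(b) Mass of CaCl₂·2H₂O: 525.2 × 147 = 77,210 g.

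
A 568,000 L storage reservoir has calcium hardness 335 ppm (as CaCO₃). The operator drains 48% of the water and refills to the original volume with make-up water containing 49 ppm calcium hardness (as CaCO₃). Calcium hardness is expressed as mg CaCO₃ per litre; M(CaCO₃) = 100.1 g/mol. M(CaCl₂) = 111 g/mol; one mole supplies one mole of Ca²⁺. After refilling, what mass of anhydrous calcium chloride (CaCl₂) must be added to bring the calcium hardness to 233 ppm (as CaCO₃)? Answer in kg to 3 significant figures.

22.2 kg

After draining 48% and refilling: 335 × 0.52 + 49 × 0.48 = 197.72 ppm.
Deficit to target: 233 − 197.72 = 35.28 mg/L.
As CaCO₃: 35.28 mg/L × 568,000 L = 20,040 g; ÷ 100.1 = 200.2 mol Ca²⁺.
Mass: 200.2 × 111 = 22,220 g.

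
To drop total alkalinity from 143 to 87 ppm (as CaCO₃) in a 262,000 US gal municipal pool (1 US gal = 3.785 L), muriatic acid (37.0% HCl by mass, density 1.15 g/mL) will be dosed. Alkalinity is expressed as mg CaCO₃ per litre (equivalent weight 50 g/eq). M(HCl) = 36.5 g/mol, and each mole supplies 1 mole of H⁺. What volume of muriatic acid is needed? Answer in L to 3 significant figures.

Volume: 262,000 US gal × 3.785 L/gal = 991,670 L.
Alkalinity to neutralize: (143 − 87) = 56 mg/L as CaCO₃ × 991,670 L = 55,530 g as CaCO₃.
Equivalents of H⁺ required: 55,530 ÷ 50 g/eq = 1111 eq = 1111 mol HCl.
Mass of HCl: 1111 × 36.5 = 40,540 g.
Mass of 37.0% solution: 40,540 / 0.37 = 109,600 g.
Volume: 109,600 g ÷ 1.15 g/mL = 95,270 mL.

95.3 L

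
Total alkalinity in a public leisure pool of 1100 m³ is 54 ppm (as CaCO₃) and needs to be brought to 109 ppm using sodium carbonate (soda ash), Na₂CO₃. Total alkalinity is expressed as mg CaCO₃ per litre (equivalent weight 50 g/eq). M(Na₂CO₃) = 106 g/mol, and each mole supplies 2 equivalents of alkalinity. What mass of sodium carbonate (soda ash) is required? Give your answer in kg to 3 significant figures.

Volume: 1100 m³ = 1,100,000 L.
Alkalinity to add: (109 − 54) = 55 mg/L as CaCO₃ × 1,100,000 L = 60,500 g as CaCO₃.
Equivalents: 60,500 g ÷ 50 g/eq = 1210 eq.
Each mole of Na₂CO₃ supplies 2 eq, so 1210 / 2 = 605 mol.
Mass: 605 mol × 106 g/mol = 64,130 g.

64.1 kg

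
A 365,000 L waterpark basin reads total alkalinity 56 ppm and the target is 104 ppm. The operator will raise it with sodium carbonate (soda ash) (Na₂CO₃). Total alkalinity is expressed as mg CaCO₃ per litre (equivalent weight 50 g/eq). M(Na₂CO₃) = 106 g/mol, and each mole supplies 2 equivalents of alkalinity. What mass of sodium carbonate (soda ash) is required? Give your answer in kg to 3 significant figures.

Alkalinity to add: (104 − 56) = 48 mg/L as CaCO₃ × 365,000 L = 17,520 g as CaCO₃.
Equivalents: 17,520 g ÷ 50 g/eq = 350.4 eq.
Each mole of Na₂CO₃ supplies 2 eq, so 350.4 / 2 = 175.2 mol.
Mass: 175.2 mol × 106 g/mol = 18,570 g.

18.6 kg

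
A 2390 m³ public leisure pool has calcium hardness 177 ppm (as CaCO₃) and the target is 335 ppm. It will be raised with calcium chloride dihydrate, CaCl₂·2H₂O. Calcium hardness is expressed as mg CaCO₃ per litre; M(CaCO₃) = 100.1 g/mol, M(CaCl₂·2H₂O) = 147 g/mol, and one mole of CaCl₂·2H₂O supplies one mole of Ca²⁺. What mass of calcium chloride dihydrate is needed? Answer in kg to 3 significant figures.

Volume: 2390 m³ = 2,390,000 L.
Hardness to add: (335 − 177) = 158 mg/L as CaCO₃ × 2,390,000 L = 377,600 g as CaCO₃.
Moles of Ca²⁺ (1 mol Ca²⁺ ≡ 1 mol CaCO₃): 377,600 / 100.1 g/mol = 3772 mol.
Mass of CaCl₂·2H₂O: 3772 × 147 = 554,500 g.

555 kg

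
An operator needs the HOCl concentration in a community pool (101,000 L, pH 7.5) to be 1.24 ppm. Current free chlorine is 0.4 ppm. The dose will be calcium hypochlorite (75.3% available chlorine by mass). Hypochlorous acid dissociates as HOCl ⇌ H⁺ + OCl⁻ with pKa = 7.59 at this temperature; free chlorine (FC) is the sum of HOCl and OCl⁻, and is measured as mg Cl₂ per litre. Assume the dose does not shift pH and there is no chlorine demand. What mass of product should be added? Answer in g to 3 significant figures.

248 g

[OCl⁻]/[HOCl] = 10^(pH − pKa) = 10^(7.5 − 7.59) = 0.8128; fraction as HOCl = 1/(1 + 0.8128) = 0.5516.
Free chlorine required for 1.24 ppm HOCl: 1.24 / 0.5516 = 2.248 ppm.
FC to add: 2.248 − 0.4 = 1.848 mg/L as Cl₂.
Cl₂ equivalent: 1.848 mg/L × 101,000 L = 186.6 g.
Product at 75.3% available Cl: 186.6 / 0.753 = 247.9 g.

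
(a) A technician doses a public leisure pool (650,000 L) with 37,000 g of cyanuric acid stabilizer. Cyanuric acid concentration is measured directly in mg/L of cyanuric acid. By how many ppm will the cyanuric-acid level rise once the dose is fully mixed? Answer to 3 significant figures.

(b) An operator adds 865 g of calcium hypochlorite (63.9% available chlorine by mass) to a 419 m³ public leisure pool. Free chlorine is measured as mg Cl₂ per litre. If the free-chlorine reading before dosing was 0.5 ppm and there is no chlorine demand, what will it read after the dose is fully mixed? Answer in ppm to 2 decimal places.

(a) 56.9 ppm; (b) 1.82 ppm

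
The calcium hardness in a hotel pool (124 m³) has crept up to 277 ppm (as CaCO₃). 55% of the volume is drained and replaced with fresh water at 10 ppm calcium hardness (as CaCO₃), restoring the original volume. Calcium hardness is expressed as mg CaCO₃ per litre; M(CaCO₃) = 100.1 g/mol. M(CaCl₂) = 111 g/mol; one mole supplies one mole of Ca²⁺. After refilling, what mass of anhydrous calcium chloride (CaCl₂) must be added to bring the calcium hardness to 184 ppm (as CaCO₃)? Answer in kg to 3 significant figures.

7.40 kg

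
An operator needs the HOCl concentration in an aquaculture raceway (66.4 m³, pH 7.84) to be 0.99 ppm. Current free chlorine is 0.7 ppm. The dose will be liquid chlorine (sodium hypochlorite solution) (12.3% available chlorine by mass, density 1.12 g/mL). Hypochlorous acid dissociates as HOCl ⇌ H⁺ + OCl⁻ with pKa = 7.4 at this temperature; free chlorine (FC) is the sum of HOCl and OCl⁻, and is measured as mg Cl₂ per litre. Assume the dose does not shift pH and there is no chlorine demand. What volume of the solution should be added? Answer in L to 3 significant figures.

1.45 L

Volume: 66.4 m³ = 66,400 L.
[OCl⁻]/[HOCl] = 10^(pH − pKa) = 10^(7.84 − 7.4) = 2.754; fraction as HOCl = 1/(1 + 2.754) = 0.2664.
Free chlorine required for 0.99 ppm HOCl: 0.99 / 0.2664 = 3.717 ppm.
FC to add: 3.717 − 0.7 = 3.017 mg/L as Cl₂.
Cl₂ equivalent: 3.017 mg/L × 66,400 L = 200.3 g.
Product at 12.3% available Cl: 200.3 / 0.123 = 1629 g.
Volume: 1629 g ÷ 1.12 g/mL = 1454 mL.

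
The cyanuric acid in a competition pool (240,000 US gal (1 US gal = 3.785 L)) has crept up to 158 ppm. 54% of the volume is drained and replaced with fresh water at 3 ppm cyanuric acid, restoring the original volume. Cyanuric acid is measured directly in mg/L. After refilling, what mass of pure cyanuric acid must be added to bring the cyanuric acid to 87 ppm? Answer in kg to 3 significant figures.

11.5 kg

Volume: 240,000 US gal × 3.785 L/gal = 908,400 L.
After draining 54% and refilling: 158 × 0.46 + 3 × 0.54 = 74.3 ppm.
Deficit to target: 87 − 74.3 = 12.7 mg/L.
Mass: 12.7 mg/L × 908,400 L = 11,540 g cyanuric acid.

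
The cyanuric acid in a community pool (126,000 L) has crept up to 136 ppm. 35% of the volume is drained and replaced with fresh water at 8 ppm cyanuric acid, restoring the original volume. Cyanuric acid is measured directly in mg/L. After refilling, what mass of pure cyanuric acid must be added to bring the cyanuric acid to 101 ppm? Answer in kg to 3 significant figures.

After draining 35% and refilling: 136 × 0.65 + 8 × 0.35 = 91.2 ppm.
Deficit to target: 101 − 91.2 = 9.8 mg/L.
Mass: 9.8 mg/L × 126,000 L = 1235 g cyanuric acid.

1.23 kg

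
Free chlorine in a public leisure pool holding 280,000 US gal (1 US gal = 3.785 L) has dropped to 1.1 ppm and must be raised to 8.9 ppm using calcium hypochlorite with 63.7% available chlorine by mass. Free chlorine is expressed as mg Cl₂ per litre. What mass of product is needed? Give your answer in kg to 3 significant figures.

Volume: 280,000 US gal × 3.785 L/gal = 1,059,800 L.
Chlorine deficit: 8.9 − 1.1 = 7.8 ppm = 7.8 mg/L as Cl₂.
Cl₂ equivalent needed: 7.8 mg/L × 1,059,800 L = 8,266,000 mg = 8266 g.
Product at 63.7% available chlorine: 8266 / 0.637 = 12,980 g.

13.0 kg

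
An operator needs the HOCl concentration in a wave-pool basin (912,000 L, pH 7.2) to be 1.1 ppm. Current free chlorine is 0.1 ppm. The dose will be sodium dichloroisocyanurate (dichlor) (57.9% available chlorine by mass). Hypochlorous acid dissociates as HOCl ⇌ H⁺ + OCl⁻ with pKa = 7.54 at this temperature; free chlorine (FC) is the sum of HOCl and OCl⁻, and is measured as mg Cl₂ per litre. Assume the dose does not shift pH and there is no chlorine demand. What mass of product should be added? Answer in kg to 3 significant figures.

2.37 kg

[OCl⁻]/[HOCl] = 10^(pH − pKa) = 10^(7.2 − 7.54) = 0.4571; fraction as HOCl = 1/(1 + 0.4571) = 0.6863.
Free chlorine required for 1.1 ppm HOCl: 1.1 / 0.6863 = 1.603 ppm.
FC to add: 1.603 − 0.1 = 1.503 mg/L as Cl₂.
Cl₂ equivalent: 1.503 mg/L × 912,000 L = 1371 g.
Product at 57.9% available Cl: 1371 / 0.579 = 2367 g.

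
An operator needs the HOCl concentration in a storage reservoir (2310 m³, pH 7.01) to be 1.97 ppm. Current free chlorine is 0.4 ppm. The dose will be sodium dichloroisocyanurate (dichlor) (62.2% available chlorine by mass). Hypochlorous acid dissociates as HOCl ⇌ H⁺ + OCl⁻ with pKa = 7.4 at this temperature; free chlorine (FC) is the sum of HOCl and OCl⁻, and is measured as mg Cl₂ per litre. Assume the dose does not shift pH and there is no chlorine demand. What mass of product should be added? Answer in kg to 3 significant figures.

8.81 kg

Volume: 2310 m³ = 2,310,000 L.
[OCl⁻]/[HOCl] = 10^(pH − pKa) = 10^(7.01 − 7.4) = 0.4074; fraction as HOCl = 1/(1 + 0.4074) = 0.7105.
Free chlorine required for 1.97 ppm HOCl: 1.97 / 0.7105 = 2.773 ppm.
FC to add: 2.773 − 0.4 = 2.373 mg/L as Cl₂.
Cl₂ equivalent: 2.373 mg/L × 2,310,000 L = 5481 g.
Product at 62.2% available Cl: 5481 / 0.622 = 8811 g.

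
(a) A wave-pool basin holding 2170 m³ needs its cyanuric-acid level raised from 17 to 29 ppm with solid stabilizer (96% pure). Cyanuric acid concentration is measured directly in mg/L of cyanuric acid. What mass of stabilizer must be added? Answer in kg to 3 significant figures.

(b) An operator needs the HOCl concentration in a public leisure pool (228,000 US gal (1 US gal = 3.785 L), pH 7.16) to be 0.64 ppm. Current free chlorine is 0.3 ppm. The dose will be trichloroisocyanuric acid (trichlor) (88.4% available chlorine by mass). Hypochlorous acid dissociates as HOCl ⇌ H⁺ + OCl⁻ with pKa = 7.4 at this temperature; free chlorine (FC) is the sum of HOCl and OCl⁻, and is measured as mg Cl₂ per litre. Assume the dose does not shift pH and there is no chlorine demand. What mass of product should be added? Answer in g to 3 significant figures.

(a) 27.1 kg; (b) 691 g

(a) Volume: 2170 m³ = 2,170,000 L.
(a) CYA to add: (29 − 17) = 12 mg/L × 2,170,000 L = 26,040 g cyanuric acid.
(a) At 96% purity: 26,040 / 0.96 = 27,120 g product.

(b) Volume: 228,000 US gal × 3.785 L/gal = 862,980 L.
(b) [OCl⁻]/[HOCl] = 10^(pH − pKa) = 10^(7.16 − 7.4) = 0.5754; fraction as HOCl = 1/(1 + 0.5754) = 0.6347.
(b) Free chlorine required for 0.64 ppm HOCl: 0.64 / 0.6347 = 1.008 ppm.
(b) FC to add: 1.008 − 0.3 = 0.7083 mg/L as Cl₂.
(b) Cl₂ equivalent: 0.7083 mg/L × 862,980 L = 611.2 g.
(b) Product at 88.4% available Cl: 611.2 / 0.884 = 691.4 g.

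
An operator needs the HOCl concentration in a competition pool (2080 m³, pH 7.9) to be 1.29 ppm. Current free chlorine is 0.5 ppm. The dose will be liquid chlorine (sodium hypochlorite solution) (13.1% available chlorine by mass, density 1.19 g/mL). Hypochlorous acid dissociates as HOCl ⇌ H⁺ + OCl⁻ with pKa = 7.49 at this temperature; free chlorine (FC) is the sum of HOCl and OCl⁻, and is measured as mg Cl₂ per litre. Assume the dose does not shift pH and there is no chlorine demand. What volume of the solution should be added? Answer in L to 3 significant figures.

54.8 L

Volume: 2080 m³ = 2,080,000 L.
[OCl⁻]/[HOCl] = 10^(pH − pKa) = 10^(7.9 − 7.49) = 2.57; fraction as HOCl = 1/(1 + 2.57) = 0.2801.
Free chlorine required for 1.29 ppm HOCl: 1.29 / 0.2801 = 4.606 ppm.
FC to add: 4.606 − 0.5 = 4.106 mg/L as Cl₂.
Cl₂ equivalent: 4.106 mg/L × 2,080,000 L = 8540 g.
Product at 13.1% available Cl: 8540 / 0.131 = 65,190 g.
Volume: 65,190 g ÷ 1.19 g/mL = 54,780 mL.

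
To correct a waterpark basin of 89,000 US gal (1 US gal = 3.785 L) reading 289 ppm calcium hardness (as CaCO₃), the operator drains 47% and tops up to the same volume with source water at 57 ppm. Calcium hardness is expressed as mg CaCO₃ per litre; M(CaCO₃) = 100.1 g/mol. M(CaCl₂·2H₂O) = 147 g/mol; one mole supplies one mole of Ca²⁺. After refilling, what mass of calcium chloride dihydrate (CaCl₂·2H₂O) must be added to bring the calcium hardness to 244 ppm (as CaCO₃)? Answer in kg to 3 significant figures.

31.7 kg

Volume: 89,000 US gal × 3.785 L/gal = 336,865 L.
After draining 47% and refilling: 289 × 0.53 + 57 × 0.47 = 179.96 ppm.
Deficit to target: 244 − 179.96 = 64.04 mg/L.
As CaCO₃: 64.04 mg/L × 336,865 L = 21,570 g; ÷ 100.1 = 215.5 mol Ca²⁺.
Mass: 215.5 × 147 = 31,680 g.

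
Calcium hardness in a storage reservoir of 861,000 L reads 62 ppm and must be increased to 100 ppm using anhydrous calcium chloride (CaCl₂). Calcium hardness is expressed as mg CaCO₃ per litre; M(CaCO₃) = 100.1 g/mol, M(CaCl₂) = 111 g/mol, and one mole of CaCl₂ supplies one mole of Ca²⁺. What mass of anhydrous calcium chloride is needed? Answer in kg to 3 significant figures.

36.3 kg

Hardness to add: (100 − 62) = 38 mg/L as CaCO₃ × 861,000 L = 32,720 g as CaCO₃.
Moles of Ca²⁺ (1 mol Ca²⁺ ≡ 1 mol CaCO₃): 32,720 / 100.1 g/mol = 326.9 mol.
Mass of CaCl₂: 326.9 × 111 = 36,280 g.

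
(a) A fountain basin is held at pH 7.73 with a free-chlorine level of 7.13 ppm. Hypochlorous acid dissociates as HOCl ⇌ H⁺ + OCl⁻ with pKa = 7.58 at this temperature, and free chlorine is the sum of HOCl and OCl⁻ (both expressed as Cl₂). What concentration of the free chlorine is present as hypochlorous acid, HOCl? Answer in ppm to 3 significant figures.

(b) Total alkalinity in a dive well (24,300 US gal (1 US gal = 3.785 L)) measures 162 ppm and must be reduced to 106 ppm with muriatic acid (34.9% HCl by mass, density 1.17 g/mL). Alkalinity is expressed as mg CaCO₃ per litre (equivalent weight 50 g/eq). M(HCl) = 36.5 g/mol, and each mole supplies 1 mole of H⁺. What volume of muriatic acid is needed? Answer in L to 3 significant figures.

(a) 2.96 ppm; (b) 9.21 L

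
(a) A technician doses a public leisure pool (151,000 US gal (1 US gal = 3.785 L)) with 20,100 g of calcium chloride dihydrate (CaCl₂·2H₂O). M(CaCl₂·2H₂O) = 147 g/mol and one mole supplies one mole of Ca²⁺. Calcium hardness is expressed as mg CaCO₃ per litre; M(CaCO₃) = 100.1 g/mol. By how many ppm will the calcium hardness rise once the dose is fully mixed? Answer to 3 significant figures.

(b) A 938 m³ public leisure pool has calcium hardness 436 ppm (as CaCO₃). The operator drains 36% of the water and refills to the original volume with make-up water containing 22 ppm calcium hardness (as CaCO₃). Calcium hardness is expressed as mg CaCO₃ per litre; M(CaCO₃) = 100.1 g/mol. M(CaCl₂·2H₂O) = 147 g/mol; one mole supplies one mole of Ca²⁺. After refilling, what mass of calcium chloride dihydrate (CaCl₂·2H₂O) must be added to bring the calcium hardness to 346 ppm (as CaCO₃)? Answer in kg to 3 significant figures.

(a) 23.9 ppm; (b) 81.3 kg

(a) Volume: 151,000 US gal × 3.785 L/gal = 571,535 L.
(a) Moles of Ca²⁺: 20,100 g ÷ 147 g/mol = 136.7 mol.
(a) As CaCO₃: 136.7 mol × 100.1 g/mol = 13,690 g.
(a) Rise: 13,690 g / 571,535 L × 1000 = 23.95 mg/L.

(b) Volume: 938 m³ = 938,000 L.
(b) After draining 36% and refilling: 436 × 0.64 + 22 × 0.36 = 286.96 ppm.
(b) Deficit to target: 346 − 286.96 = 59.04 mg/L.
(b) As CaCO₃: 59.04 mg/L × 938,000 L = 55,380 g; ÷ 100.1 = 553.2 mol Ca²⁺.
(b) Mass: 553.2 × 147 = 81,330 g.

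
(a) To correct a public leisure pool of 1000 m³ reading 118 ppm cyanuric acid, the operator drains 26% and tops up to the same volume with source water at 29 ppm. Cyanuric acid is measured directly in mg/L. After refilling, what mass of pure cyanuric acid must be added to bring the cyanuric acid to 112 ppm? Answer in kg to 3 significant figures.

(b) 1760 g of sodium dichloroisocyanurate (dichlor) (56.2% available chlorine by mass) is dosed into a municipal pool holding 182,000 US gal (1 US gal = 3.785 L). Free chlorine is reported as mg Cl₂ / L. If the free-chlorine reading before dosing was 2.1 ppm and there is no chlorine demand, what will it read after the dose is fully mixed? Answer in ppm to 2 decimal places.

(a) Volume: 1000 m³ = 1,000,000 L.
(a) After draining 26% and refilling: 118 × 0.74 + 29 × 0.26 = 94.86 ppm.
(a) Deficit to target: 112 − 94.86 = 17.14 mg/L.
(a) Mass: 17.14 mg/L × 1,000,000 L = 17,140 g cyanuric acid.

(b) Volume: 182,000 US gal × 3.785 L/gal = 688,870 L.
(b) Available chlorine delivered: 1760 g × 0.562 = 989.1 g as Cl₂.
(b) Concentration rise: 989.1 g / 688,870 L = 1.436 mg/L = 1.44 ppm.
(b) Final FC: 2.1 + 1.44 = 3.54 ppm.

(a) 17.1 kg; (b) 3.54 ppm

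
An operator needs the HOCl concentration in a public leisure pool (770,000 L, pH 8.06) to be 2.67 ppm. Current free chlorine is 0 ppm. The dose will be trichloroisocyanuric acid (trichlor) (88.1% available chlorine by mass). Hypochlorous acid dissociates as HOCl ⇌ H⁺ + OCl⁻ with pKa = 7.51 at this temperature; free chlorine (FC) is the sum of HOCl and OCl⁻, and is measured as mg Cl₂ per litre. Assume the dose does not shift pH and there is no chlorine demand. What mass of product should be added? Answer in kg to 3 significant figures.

10.6 kg

[OCl⁻]/[HOCl] = 10^(pH − pKa) = 10^(8.06 − 7.51) = 3.548; fraction as HOCl = 1/(1 + 3.548) = 0.2199.
Free chlorine required for 2.67 ppm HOCl: 2.67 / 0.2199 = 12.14 ppm.
FC to add: 12.14 − 0 = 12.14 mg/L as Cl₂.
Cl₂ equivalent: 12.14 mg/L × 770,000 L = 9351 g.
Product at 88.1% available Cl: 9351 / 0.881 = 10,610 g.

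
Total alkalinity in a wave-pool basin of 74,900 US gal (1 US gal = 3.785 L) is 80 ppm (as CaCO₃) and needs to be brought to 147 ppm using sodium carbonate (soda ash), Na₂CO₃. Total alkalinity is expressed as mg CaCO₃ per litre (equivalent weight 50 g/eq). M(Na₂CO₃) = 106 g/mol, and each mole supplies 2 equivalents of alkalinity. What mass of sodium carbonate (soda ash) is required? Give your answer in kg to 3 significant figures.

20.1 kg

Volume: 74,900 US gal × 3.785 L/gal = 283,496 L.
Alkalinity to add: (147 − 80) = 67 mg/L as CaCO₃ × 283,496 L = 18,990 g as CaCO₃.
Equivalents: 18,990 g ÷ 50 g/eq = 379.9 eq.
Each mole of Na₂CO₃ supplies 2 eq, so 379.9 / 2 = 189.9 mol.
Mass: 189.9 mol × 106 g/mol = 20,130 g.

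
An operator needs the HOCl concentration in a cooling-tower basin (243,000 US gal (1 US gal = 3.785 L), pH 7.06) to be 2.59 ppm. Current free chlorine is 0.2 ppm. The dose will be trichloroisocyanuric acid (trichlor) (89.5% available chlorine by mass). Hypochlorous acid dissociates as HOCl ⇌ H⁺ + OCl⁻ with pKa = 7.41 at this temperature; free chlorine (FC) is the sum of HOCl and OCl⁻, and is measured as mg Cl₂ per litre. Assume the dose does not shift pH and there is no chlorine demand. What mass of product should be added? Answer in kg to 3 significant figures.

3.65 kg

Volume: 243,000 US gal × 3.785 L/gal = 919,755 L.
[OCl⁻]/[HOCl] = 10^(pH − pKa) = 10^(7.06 − 7.41) = 0.4467; fraction as HOCl = 1/(1 + 0.4467) = 0.6912.
Free chlorine required for 2.59 ppm HOCl: 2.59 / 0.6912 = 3.747 ppm.
FC to add: 3.747 − 0.2 = 3.547 mg/L as Cl₂.
Cl₂ equivalent: 3.547 mg/L × 919,755 L = 3262 g.
Product at 89.5% available Cl: 3262 / 0.895 = 3645 g.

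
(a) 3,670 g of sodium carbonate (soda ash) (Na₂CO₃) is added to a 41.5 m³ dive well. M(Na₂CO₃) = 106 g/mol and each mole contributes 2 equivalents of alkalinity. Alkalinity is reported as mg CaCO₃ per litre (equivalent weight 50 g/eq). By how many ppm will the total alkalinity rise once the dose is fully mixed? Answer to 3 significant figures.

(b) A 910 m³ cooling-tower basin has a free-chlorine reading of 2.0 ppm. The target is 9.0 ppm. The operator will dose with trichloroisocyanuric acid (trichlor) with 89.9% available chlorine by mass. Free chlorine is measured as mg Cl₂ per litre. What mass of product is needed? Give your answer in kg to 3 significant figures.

(a) 83.4 ppm; (b) 7.09 kg

(a) Volume: 41.5 m³ = 41,500 L.
(a) Moles of Na₂CO₃: 3,670 g ÷ 106 g/mol = 34.62 mol → 69.25 eq of alkalinity.
(a) As CaCO₃: 69.25 eq × 50 g/eq = 3462 g.
(a) Rise: 3462 g / 41,500 L × 1000 = 83.43 mg/L.

(b) Volume: 910 m³ = 910,000 L.
(b) Chlorine deficit: 9.0 − 2.0 = 7 ppm = 7 mg/L as Cl₂.
(b) Cl₂ equivalent needed: 7 mg/L × 910,000 L = 6,370,000 mg = 6370 g.
(b) Product at 89.9% available chlorine: 6370 / 0.899 = 7086 g.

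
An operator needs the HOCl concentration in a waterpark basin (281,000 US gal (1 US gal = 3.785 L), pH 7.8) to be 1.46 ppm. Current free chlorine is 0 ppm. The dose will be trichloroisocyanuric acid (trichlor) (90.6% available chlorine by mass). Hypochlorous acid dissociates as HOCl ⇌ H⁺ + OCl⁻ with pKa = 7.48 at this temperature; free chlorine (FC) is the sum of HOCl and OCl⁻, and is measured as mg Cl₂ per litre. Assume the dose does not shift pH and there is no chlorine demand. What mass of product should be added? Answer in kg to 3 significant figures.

Volume: 281,000 US gal × 3.785 L/gal = 1,063,585 L.
[OCl⁻]/[HOCl] = 10^(pH − pKa) = 10^(7.8 − 7.48) = 2.089; fraction as HOCl = 1/(1 + 2.089) = 0.3237.
Free chlorine required for 1.46 ppm HOCl: 1.46 / 0.3237 = 4.51 ppm.
FC to add: 4.51 − 0 = 4.51 mg/L as Cl₂.
Cl₂ equivalent: 4.51 mg/L × 1,063,585 L = 4797 g.
Product at 90.6% available Cl: 4797 / 0.906 = 5295 g.

5.29 kg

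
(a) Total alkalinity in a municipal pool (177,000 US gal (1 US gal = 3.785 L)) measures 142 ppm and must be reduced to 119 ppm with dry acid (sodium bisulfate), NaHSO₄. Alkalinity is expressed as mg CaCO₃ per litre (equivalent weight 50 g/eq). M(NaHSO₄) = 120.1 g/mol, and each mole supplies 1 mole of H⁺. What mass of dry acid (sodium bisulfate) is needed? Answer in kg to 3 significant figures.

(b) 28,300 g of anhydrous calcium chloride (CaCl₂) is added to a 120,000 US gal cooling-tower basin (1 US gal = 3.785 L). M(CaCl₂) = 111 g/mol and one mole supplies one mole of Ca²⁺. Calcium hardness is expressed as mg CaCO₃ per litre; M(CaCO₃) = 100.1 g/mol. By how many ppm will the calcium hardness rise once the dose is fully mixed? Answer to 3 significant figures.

(a) 37.0 kg; (b) 56.2 ppm

(a) Volume: 177,000 US gal × 3.785 L/gal = 669,945 L.
(a) Alkalinity to neutralize: (142 − 119) = 23 mg/L as CaCO₃ × 669,945 L = 15,410 g as CaCO₃.
(a) Equivalents of H⁺ required: 15,410 ÷ 50 g/eq = 308.2 eq = 308.2 mol NaHSO₄.
(a) Mass of NaHSO₄: 308.2 × 120.1 = 37,010 g.

(b) Volume: 120,000 US gal × 3.785 L/gal = 454,200 L.
(b) Moles of Ca²⁺: 28,300 g ÷ 111 g/mol = 255 mol.
(b) As CaCO₃: 255 mol × 100.1 g/mol = 25,520 g.
(b) Rise: 25,520 g / 454,200 L × 1000 = 56.19 mg/L.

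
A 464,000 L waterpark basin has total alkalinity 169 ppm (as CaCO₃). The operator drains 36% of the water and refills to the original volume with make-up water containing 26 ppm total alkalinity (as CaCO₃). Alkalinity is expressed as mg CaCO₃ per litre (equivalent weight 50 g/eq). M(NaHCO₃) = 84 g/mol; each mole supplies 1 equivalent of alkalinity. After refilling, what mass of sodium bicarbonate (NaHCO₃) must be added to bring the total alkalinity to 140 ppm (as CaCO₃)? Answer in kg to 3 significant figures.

17.5 kg

After draining 36% and refilling: 169 × 0.64 + 26 × 0.36 = 117.52 ppm.
Deficit to target: 140 − 117.52 = 22.48 mg/L.
As CaCO₃: 22.48 mg/L × 464,000 L = 10,430 g; ÷ 50 g/eq ÷ 1 = 208.6 mol NaHCO₃.
Mass: 208.6 × 84 = 17,520 g.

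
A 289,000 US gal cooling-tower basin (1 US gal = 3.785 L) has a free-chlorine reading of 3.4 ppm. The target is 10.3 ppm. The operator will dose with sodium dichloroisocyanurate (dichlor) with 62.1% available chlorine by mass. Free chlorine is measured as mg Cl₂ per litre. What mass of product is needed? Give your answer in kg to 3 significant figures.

12.2 kg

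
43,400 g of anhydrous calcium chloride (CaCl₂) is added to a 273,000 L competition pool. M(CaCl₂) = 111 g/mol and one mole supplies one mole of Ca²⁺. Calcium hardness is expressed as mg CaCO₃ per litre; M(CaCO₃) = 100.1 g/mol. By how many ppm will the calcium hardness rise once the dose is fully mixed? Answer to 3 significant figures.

Moles of Ca²⁺: 43,400 g ÷ 111 g/mol = 391 mol.
As CaCO₃: 391 mol × 100.1 g/mol = 39,140 g.
Rise: 39,140 g / 273,000 L × 1000 = 143.4 mg/L.

143 ppm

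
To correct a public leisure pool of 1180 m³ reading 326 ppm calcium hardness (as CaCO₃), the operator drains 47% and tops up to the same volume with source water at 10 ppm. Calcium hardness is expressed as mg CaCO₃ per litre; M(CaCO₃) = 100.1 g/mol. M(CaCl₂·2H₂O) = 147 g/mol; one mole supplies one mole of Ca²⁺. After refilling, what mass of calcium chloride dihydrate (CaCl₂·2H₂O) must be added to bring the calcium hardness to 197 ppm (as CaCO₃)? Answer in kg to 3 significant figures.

Volume: 1180 m³ = 1,180,000 L.
After draining 47% and refilling: 326 × 0.53 + 10 × 0.47 = 177.48 ppm.
Deficit to target: 197 − 177.48 = 19.52 mg/L.
As CaCO₃: 19.52 mg/L × 1,180,000 L = 23,030 g; ÷ 100.1 = 230.1 mol Ca²⁺.
Mass: 230.1 × 147 = 33,830 g.

33.8 kg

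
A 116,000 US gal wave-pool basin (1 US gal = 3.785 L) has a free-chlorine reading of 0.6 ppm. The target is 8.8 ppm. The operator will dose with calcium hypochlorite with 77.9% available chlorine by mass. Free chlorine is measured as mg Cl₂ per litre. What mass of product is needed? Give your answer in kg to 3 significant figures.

4.62 kg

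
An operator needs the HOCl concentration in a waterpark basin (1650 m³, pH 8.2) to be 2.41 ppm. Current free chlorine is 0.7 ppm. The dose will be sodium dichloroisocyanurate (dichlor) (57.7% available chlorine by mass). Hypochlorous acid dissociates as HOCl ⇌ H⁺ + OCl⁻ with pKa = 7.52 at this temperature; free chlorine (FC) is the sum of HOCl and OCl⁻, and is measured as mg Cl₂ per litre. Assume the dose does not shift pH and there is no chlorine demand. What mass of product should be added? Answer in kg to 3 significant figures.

Volume: 1650 m³ = 1,650,000 L.
[OCl⁻]/[HOCl] = 10^(pH − pKa) = 10^(8.2 − 7.52) = 4.786; fraction as HOCl = 1/(1 + 4.786) = 0.1728.
Free chlorine required for 2.41 ppm HOCl: 2.41 / 0.1728 = 13.94 ppm.
FC to add: 13.94 − 0.7 = 13.24 mg/L as Cl₂.
Cl₂ equivalent: 13.24 mg/L × 1,650,000 L = 21,850 g.
Product at 57.7% available Cl: 21,850 / 0.577 = 37,880 g.

37.9 kg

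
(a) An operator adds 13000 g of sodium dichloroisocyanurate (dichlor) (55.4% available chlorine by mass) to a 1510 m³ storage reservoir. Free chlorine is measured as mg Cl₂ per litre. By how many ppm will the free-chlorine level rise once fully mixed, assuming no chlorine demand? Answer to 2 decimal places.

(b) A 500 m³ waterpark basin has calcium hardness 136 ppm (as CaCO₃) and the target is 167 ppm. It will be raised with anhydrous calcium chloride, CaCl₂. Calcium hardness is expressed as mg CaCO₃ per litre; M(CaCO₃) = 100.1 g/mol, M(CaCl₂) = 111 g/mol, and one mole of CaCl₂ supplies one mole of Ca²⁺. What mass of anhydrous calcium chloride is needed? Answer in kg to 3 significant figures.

(a) 4.77 ppm; (b) 17.2 kg

(a) Volume: 1510 m³ = 1,510,000 L.
(a) Available chlorine delivered: 13,000 g × 0.554 = 7202 g as Cl₂.
(a) Concentration rise: 7202 g / 1,510,000 L = 4.77 mg/L = 4.77 ppm.

(b) Volume: 500 m³ = 500,000 L.
(b) Hardness to add: (167 − 136) = 31 mg/L as CaCO₃ × 500,000 L = 15,500 g as CaCO₃.
(b) Moles of Ca²⁺ (1 mol Ca²⁺ ≡ 1 mol CaCO₃): 15,500 / 100.1 g/mol = 154.8 mol.
(b) Mass of CaCl₂: 154.8 × 111 = 17,190 g.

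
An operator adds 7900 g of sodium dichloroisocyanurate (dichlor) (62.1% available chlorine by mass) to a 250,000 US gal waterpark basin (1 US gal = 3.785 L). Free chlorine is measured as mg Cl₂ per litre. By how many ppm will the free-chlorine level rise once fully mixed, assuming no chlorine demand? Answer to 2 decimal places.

5.18 ppm

Volume: 250,000 US gal × 3.785 L/gal = 946,250 L.
Available chlorine delivered: 7900 g × 0.621 = 4906 g as Cl₂.
Concentration rise: 4906 g / 946,250 L = 5.185 mg/L = 5.18 ppm.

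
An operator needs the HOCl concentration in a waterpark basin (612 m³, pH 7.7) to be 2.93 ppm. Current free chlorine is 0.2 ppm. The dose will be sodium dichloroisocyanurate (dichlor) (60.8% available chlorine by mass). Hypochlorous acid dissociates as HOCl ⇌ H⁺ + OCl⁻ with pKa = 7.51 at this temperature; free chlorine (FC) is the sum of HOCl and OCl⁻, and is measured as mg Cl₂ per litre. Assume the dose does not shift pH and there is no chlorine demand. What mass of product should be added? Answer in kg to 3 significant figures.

7.32 kg

Volume: 612 m³ = 612,000 L.
[OCl⁻]/[HOCl] = 10^(pH − pKa) = 10^(7.7 − 7.51) = 1.549; fraction as HOCl = 1/(1 + 1.549) = 0.3923.
Free chlorine required for 2.93 ppm HOCl: 2.93 / 0.3923 = 7.468 ppm.
FC to add: 7.468 − 0.2 = 7.268 mg/L as Cl₂.
Cl₂ equivalent: 7.268 mg/L × 612,000 L = 4448 g.
Product at 60.8% available Cl: 4448 / 0.608 = 7316 g.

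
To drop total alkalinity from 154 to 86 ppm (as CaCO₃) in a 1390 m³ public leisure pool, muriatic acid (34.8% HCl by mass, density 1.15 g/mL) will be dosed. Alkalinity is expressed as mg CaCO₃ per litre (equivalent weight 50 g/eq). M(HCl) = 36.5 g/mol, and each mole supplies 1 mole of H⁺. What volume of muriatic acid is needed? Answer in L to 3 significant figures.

172 L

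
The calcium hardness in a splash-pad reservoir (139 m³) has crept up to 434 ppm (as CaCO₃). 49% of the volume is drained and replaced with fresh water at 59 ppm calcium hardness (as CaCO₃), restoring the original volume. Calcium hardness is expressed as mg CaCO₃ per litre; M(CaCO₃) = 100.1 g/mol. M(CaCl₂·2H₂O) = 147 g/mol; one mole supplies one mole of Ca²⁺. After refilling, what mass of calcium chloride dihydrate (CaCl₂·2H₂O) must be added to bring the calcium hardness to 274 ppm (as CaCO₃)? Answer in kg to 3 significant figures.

4.85 kg

Volume: 139 m³ = 139,000 L.
After draining 49% and refilling: 434 × 0.51 + 59 × 0.49 = 250.25 ppm.
Deficit to target: 274 − 250.25 = 23.75 mg/L.
As CaCO₃: 23.75 mg/L × 139,000 L = 3301 g; ÷ 100.1 = 32.98 mol Ca²⁺.
Mass: 32.98 × 147 = 4848 g.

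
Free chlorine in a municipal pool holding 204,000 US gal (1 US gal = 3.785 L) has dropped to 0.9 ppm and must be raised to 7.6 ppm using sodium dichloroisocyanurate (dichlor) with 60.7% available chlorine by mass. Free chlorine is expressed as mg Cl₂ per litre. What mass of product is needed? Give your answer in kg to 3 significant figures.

8.52 kg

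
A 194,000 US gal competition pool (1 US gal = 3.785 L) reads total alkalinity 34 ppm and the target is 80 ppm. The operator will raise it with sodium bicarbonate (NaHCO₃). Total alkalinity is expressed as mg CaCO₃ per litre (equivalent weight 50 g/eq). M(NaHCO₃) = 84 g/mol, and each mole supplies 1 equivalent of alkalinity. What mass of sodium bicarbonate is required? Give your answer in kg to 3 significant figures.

Volume: 194,000 US gal × 3.785 L/gal = 734,290 L.
Alkalinity to add: (80 − 34) = 46 mg/L as CaCO₃ × 734,290 L = 33,780 g as CaCO₃.
Equivalents: 33,780 g ÷ 50 g/eq = 675.5 eq.
NaHCO₃ supplies 1 eq per mole → 675.5 mol.
Mass: 675.5 mol × 84 g/mol = 56,750 g.

56.7 kg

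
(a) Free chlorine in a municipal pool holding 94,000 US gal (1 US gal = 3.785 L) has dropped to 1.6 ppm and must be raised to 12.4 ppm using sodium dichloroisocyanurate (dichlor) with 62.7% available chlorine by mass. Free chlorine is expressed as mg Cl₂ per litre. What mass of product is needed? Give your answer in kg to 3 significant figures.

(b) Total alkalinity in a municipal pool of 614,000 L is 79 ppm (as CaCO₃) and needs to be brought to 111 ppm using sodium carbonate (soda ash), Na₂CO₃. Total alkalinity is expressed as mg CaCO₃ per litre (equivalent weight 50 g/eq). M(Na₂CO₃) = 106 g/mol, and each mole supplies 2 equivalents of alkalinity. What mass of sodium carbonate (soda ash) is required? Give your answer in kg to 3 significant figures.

(a) 6.13 kg; (b) 20.8 kg

(a) Volume: 94,000 US gal × 3.785 L/gal = 355,790 L.
(a) Chlorine deficit: 12.4 − 1.6 = 10.8 ppm = 10.8 mg/L as Cl₂.
(a) Cl₂ equivalent needed: 10.8 mg/L × 355,790 L = 3,843,000 mg = 3843 g.
(a) Product at 62.7% available chlorine: 3843 / 0.627 = 6128 g.

(b) Alkalinity to add: (111 − 79) = 32 mg/L as CaCO₃ × 614,000 L = 19,650 g as CaCO₃.
(b) Equivalents: 19,650 g ÷ 50 g/eq = 393 eq.
(b) Each mole of Na₂CO₃ supplies 2 eq, so 393 / 2 = 196.5 mol.
(b) Mass: 196.5 mol × 106 g/mol = 20,830 g.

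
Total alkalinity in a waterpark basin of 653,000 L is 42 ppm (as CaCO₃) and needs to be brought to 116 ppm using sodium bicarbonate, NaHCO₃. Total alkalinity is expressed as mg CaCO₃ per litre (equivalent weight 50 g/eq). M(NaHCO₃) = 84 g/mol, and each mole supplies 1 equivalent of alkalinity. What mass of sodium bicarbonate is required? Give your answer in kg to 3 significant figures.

Alkalinity to add: (116 − 42) = 74 mg/L as CaCO₃ × 653,000 L = 48,320 g as CaCO₃.
Equivalents: 48,320 g ÷ 50 g/eq = 966.4 eq.
NaHCO₃ supplies 1 eq per mole → 966.4 mol.
Mass: 966.4 mol × 84 g/mol = 81,180 g.

81.2 kg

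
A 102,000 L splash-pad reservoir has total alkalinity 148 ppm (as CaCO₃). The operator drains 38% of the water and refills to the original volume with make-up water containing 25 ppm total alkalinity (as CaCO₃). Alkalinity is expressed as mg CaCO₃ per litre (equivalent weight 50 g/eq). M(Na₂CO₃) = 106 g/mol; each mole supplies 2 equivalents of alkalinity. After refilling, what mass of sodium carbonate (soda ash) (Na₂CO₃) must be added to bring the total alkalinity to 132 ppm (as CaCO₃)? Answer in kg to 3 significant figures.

After draining 38% and refilling: 148 × 0.62 + 25 × 0.38 = 101.26 ppm.
Deficit to target: 132 − 101.26 = 30.74 mg/L.
As CaCO₃: 30.74 mg/L × 102,000 L = 3135 g; ÷ 50 g/eq ÷ 2 = 31.35 mol Na₂CO₃.
Mass: 31.35 × 106 = 3324 g.

3.32 kg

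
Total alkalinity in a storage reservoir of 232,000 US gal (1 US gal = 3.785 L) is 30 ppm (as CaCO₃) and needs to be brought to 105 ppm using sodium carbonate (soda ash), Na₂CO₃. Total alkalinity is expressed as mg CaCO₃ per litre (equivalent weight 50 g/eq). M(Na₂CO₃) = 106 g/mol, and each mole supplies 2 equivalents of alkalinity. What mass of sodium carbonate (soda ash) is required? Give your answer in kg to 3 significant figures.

69.8 kg

Volume: 232,000 US gal × 3.785 L/gal = 878,120 L.
Alkalinity to add: (105 − 30) = 75 mg/L as CaCO₃ × 878,120 L = 65,860 g as CaCO₃.
Equivalents: 65,860 g ÷ 50 g/eq = 1317 eq.
Each mole of Na₂CO₃ supplies 2 eq, so 1317 / 2 = 658.6 mol.
Mass: 658.6 mol × 106 g/mol = 69,810 g.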